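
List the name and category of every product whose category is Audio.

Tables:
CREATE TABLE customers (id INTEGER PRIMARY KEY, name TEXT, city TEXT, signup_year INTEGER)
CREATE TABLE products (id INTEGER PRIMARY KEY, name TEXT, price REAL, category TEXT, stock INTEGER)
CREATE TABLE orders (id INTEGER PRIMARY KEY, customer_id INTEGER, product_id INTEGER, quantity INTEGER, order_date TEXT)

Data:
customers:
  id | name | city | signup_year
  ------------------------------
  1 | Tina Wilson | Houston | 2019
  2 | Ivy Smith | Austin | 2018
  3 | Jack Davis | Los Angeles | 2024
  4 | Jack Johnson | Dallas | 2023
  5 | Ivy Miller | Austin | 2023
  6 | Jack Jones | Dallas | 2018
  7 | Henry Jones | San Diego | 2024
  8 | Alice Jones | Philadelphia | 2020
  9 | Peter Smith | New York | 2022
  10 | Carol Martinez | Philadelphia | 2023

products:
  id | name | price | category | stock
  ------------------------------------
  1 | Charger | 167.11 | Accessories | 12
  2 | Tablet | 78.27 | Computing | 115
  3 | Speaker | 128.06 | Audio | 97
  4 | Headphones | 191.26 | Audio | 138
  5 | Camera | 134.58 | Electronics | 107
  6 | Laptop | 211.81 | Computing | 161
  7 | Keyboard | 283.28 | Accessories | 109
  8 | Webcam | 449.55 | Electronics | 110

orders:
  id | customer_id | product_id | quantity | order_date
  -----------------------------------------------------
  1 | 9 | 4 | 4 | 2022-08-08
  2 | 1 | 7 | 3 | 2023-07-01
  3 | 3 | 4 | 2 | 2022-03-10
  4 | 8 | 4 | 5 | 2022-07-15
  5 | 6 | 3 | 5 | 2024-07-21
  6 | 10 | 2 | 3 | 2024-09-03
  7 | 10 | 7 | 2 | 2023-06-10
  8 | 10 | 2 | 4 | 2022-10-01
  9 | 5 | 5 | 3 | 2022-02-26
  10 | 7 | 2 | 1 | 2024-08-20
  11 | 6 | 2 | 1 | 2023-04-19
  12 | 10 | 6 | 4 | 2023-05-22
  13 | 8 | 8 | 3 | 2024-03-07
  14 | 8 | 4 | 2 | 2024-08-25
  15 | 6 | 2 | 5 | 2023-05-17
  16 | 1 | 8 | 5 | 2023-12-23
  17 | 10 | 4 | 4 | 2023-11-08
SELECT name, category FROM products WHERE category = 'Audio'

Execution result:
name | category
Speaker | Audio
Headphones | Audio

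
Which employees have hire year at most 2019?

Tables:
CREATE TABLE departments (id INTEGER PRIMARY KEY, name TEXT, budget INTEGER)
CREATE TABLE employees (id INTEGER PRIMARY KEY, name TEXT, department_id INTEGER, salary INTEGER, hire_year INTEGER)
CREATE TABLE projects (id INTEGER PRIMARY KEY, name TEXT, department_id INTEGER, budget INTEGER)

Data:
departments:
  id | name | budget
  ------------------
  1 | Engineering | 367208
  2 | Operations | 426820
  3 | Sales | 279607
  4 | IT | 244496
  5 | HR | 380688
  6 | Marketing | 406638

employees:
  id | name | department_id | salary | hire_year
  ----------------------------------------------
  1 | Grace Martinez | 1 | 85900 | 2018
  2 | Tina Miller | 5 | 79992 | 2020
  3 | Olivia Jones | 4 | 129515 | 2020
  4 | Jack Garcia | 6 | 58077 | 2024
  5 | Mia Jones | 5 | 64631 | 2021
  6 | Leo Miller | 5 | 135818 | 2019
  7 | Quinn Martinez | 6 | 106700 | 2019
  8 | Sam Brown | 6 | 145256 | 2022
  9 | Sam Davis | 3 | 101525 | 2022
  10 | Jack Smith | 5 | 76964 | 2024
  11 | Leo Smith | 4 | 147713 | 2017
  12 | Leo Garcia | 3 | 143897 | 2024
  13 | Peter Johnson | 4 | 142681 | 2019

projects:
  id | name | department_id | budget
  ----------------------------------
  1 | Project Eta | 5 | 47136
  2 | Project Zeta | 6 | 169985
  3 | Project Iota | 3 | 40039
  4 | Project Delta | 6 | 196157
SELECT name, hire_year FROM employees WHERE hire_year <= 2019

Execution result:
name | hire_year
Grace Martinez | 2018
Leo Miller | 2019
Quinn Martinez | 2019
Leo Smith | 2017
Peter Johnson | 2019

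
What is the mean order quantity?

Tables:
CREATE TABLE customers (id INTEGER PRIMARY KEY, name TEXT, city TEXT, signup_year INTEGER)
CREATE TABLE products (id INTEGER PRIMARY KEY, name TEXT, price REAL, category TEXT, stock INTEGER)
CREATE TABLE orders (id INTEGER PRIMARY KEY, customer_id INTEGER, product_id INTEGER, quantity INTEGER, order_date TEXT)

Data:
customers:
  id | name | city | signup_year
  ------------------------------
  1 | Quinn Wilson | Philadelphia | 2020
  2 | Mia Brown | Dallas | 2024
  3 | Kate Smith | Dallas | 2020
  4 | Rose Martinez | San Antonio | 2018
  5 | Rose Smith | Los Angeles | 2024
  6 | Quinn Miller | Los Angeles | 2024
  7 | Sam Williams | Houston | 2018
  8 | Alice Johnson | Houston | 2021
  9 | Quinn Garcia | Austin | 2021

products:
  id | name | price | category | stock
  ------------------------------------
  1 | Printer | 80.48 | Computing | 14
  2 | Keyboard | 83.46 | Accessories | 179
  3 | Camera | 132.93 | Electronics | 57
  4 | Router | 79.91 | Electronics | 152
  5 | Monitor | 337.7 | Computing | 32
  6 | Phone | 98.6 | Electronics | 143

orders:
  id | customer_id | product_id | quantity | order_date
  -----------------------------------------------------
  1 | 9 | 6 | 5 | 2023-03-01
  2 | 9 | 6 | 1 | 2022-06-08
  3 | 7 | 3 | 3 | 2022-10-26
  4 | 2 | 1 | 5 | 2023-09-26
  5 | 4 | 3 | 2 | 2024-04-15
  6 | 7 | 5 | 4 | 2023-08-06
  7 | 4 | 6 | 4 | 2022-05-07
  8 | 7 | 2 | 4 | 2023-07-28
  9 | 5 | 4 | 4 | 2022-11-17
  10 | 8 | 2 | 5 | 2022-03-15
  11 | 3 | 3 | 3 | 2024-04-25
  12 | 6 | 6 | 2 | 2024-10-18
SELECT AVG(quantity) FROM orders

Execution result:
3.50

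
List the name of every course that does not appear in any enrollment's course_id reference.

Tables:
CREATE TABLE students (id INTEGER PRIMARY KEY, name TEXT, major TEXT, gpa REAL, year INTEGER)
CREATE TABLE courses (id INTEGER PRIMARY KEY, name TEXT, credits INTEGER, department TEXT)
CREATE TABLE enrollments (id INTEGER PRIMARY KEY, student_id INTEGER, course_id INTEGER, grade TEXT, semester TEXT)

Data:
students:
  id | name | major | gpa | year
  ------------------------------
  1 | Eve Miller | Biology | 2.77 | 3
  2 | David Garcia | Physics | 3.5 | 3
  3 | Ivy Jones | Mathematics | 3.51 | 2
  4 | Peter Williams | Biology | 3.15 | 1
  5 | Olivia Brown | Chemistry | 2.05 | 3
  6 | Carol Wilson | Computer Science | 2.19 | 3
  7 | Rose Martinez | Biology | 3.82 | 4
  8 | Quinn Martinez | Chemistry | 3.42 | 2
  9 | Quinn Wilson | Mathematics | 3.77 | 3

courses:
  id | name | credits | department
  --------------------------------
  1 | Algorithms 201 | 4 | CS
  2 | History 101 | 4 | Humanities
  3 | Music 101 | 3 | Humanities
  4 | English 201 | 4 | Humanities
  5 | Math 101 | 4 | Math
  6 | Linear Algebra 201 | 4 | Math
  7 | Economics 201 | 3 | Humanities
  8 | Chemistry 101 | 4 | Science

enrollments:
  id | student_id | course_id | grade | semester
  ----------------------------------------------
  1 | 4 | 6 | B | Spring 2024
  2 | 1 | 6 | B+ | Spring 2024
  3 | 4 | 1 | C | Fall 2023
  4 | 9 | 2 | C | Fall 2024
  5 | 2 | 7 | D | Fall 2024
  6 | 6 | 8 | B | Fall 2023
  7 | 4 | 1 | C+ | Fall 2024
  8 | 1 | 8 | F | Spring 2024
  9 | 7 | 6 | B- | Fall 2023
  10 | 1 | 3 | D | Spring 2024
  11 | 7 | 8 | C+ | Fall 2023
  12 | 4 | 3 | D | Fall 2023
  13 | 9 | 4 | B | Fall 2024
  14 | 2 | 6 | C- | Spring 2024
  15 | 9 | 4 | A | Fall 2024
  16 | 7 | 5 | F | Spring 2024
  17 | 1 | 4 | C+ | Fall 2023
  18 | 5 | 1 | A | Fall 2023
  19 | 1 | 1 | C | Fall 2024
SELECT p.name FROM courses p LEFT JOIN enrollments c ON c.course_id = p.id WHERE c.id IS NULL

Execution result:
(no rows)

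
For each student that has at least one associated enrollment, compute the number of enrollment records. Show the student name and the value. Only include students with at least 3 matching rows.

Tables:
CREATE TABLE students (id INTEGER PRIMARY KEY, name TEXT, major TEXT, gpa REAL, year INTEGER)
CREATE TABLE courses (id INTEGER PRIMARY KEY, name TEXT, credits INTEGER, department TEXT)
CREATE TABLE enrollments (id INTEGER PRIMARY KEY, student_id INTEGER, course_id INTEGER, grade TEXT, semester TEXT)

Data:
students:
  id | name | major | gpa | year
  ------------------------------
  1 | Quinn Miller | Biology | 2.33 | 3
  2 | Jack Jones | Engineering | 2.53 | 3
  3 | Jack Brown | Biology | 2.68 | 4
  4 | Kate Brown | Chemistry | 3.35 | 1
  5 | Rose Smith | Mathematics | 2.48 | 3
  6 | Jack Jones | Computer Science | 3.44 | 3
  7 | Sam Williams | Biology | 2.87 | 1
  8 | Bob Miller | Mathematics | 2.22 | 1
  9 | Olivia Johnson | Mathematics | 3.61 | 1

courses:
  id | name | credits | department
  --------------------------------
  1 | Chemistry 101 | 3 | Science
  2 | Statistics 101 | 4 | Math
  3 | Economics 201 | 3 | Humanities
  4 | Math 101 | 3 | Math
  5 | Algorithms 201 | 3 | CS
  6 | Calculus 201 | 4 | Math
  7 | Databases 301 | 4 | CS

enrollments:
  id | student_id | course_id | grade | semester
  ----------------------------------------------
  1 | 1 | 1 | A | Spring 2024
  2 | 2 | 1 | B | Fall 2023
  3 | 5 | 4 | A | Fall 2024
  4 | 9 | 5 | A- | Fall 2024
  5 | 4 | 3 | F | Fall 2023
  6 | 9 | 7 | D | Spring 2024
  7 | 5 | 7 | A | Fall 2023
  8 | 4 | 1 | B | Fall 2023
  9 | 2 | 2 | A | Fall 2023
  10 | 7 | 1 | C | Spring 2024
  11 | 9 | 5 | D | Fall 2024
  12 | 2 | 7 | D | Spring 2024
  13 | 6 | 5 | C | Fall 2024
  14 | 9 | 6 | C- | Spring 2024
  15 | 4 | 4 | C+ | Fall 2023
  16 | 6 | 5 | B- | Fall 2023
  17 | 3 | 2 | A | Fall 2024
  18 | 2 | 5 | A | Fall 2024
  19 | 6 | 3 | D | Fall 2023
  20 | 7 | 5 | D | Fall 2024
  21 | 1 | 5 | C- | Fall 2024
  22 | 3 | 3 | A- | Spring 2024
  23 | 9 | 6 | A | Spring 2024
SELECT p.name, COUNT(*) AS n FROM enrollments c JOIN students p ON c.student_id = p.id GROUP BY p.id, p.name HAVING COUNT(*) >= 3

Execution result:
name | n
Jack Jones | 4
Kate Brown | 3
Jack Jones | 3
Olivia Johnson | 5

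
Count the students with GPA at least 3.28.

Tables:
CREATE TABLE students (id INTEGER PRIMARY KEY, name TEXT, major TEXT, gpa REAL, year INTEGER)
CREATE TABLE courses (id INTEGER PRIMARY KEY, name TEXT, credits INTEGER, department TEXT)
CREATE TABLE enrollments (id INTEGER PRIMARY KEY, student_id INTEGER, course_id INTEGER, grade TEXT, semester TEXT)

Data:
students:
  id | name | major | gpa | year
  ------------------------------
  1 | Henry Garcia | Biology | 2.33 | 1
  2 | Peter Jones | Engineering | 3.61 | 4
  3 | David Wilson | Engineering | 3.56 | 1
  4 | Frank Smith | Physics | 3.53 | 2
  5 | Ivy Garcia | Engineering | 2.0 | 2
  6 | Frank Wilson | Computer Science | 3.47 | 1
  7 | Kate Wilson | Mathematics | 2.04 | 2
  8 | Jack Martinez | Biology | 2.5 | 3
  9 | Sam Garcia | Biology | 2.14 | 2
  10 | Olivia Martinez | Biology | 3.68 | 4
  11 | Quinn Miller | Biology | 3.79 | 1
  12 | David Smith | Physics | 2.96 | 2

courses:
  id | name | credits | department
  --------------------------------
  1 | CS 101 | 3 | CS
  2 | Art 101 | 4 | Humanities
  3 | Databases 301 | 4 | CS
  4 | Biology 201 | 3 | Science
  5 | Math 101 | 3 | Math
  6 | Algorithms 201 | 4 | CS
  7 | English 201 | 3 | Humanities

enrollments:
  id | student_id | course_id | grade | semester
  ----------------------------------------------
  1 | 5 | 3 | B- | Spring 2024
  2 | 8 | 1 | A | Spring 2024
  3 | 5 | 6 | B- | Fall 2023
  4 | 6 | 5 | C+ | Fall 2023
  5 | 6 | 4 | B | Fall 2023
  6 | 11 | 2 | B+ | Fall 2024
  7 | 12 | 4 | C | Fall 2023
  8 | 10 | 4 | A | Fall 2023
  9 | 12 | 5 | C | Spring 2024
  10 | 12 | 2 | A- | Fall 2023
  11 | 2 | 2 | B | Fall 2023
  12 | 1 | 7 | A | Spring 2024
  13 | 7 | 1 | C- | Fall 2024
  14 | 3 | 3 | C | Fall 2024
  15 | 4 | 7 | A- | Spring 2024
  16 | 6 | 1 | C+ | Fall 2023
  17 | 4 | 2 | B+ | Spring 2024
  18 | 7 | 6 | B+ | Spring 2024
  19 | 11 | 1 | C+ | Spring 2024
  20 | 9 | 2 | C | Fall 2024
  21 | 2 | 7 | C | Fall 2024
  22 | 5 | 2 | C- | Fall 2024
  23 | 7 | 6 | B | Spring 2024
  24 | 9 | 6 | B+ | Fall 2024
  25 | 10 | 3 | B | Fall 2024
SELECT COUNT(*) FROM students WHERE gpa >= 3.28

Execution result:
6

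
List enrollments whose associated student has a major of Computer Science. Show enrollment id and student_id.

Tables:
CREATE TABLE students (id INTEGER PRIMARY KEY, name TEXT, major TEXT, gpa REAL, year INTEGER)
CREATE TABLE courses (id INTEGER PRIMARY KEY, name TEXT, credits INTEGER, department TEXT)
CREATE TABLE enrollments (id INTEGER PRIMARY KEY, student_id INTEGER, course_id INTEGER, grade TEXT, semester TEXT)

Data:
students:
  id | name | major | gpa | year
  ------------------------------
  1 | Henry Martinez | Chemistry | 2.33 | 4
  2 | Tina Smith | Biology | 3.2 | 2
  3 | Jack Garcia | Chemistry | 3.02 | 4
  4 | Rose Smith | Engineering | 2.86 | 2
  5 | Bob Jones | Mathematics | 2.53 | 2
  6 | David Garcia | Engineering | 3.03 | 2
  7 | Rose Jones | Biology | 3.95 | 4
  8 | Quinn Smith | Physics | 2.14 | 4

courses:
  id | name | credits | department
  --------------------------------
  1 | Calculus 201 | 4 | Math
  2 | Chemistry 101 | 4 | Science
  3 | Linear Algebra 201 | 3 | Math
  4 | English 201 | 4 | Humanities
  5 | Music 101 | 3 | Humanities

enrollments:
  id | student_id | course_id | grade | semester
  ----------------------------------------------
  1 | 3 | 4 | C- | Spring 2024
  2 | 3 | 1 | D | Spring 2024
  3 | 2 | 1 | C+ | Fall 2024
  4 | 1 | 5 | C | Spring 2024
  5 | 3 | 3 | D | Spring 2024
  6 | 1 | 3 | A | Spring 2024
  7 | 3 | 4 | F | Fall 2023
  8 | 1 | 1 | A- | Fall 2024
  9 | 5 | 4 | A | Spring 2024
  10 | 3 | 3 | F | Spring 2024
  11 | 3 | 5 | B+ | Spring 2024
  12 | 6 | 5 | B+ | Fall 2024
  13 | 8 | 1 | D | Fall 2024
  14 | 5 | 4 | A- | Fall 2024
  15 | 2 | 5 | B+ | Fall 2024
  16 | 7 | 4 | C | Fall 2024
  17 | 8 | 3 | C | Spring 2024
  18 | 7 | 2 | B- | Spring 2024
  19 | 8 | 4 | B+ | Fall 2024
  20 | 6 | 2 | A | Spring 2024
SELECT id, student_id FROM enrollments WHERE student_id IN (SELECT id FROM students WHERE major = 'Computer Science')

Execution result:
(no rows)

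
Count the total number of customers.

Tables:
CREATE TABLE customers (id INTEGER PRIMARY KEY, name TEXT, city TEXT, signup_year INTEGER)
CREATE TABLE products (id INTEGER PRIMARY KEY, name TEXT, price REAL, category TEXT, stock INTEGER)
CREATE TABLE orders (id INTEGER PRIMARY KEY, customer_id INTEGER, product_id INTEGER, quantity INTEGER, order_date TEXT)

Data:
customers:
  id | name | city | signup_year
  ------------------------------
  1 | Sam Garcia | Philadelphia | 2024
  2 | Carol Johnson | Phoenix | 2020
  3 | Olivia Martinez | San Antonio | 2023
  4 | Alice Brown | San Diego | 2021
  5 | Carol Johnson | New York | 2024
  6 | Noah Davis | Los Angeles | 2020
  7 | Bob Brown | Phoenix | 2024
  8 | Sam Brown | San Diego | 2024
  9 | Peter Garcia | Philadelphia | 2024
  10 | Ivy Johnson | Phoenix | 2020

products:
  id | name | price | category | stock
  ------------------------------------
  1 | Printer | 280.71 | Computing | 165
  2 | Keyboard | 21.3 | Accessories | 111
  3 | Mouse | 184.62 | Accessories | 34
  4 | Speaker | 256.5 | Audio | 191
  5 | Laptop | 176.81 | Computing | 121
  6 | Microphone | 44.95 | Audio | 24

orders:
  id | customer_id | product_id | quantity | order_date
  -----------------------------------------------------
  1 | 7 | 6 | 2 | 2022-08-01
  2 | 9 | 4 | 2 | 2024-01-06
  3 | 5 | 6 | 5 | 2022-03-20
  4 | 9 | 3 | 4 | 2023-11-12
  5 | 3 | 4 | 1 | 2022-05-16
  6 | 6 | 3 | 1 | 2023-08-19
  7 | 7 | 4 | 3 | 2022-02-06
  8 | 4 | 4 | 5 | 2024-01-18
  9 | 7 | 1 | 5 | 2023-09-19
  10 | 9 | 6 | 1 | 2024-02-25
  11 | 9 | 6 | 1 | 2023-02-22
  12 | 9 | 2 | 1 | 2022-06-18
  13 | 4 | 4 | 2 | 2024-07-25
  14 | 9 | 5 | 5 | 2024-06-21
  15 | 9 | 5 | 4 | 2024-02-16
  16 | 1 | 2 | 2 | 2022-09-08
SELECT COUNT(*) FROM customers

Execution result:
10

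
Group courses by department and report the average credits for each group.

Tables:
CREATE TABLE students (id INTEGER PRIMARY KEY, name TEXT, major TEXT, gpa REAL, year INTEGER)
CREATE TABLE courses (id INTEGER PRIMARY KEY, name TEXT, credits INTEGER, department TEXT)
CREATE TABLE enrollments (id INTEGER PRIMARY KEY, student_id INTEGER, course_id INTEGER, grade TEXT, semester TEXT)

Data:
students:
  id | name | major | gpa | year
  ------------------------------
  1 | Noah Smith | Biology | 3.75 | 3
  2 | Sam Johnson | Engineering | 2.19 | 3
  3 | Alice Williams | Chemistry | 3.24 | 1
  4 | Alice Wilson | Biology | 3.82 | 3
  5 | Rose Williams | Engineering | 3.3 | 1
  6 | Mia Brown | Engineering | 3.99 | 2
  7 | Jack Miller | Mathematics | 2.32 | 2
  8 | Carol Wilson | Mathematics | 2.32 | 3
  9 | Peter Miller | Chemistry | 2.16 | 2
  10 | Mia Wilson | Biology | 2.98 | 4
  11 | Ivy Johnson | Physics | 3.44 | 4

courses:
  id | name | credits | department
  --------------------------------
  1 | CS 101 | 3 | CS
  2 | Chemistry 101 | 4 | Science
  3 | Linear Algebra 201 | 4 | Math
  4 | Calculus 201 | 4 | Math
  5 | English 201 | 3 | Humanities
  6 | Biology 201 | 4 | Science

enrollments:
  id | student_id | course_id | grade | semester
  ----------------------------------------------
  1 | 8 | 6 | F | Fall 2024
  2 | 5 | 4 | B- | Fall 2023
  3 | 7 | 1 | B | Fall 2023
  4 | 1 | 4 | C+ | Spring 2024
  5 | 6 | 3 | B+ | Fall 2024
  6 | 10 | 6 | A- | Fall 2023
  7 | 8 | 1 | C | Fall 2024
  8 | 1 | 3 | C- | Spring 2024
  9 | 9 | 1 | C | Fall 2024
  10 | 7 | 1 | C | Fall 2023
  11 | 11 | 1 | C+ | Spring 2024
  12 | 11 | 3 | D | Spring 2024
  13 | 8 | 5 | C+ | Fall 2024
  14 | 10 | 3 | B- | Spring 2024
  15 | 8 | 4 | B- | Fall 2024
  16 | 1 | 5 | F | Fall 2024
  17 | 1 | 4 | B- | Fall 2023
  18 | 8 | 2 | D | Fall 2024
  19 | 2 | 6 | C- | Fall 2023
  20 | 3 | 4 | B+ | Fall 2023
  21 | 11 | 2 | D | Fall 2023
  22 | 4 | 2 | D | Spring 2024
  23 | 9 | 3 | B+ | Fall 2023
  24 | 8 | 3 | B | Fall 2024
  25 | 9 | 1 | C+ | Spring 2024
SELECT department, AVG(credits) AS avg_credits FROM courses GROUP BY department

Execution result:
department | avg_credits
CS | 3.00
Humanities | 3.00
Math | 4.00
Science | 4.00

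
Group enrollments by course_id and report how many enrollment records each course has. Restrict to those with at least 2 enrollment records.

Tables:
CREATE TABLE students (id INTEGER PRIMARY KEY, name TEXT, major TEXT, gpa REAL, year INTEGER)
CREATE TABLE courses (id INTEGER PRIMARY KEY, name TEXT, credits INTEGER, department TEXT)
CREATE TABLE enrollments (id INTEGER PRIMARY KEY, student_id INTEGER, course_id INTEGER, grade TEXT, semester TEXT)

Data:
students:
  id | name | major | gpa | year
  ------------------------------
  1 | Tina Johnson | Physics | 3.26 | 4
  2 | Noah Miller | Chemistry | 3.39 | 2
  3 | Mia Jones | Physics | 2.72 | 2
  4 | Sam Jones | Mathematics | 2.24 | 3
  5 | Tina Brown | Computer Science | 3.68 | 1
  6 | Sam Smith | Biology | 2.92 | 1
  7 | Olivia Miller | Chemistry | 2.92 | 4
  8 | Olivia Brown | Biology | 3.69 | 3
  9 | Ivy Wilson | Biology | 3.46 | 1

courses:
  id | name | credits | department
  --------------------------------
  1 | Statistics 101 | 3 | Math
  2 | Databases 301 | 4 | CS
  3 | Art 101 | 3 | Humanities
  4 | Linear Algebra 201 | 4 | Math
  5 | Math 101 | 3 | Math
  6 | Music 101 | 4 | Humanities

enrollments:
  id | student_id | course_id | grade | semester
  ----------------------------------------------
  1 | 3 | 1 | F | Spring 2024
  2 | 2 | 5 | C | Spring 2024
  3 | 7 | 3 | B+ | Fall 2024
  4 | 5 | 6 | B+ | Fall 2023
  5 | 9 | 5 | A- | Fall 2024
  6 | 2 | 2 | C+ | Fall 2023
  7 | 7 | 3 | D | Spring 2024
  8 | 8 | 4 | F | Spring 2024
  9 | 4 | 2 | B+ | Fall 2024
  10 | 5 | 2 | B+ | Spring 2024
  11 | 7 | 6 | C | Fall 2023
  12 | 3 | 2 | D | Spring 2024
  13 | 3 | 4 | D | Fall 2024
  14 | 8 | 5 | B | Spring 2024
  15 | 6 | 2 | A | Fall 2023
SELECT course_id, COUNT(*) AS enrollment_count FROM enrollments GROUP BY course_id HAVING COUNT(*) >= 2

Execution result:
course_id | enrollment_count
2 | 5
3 | 2
4 | 2
5 | 3
6 | 2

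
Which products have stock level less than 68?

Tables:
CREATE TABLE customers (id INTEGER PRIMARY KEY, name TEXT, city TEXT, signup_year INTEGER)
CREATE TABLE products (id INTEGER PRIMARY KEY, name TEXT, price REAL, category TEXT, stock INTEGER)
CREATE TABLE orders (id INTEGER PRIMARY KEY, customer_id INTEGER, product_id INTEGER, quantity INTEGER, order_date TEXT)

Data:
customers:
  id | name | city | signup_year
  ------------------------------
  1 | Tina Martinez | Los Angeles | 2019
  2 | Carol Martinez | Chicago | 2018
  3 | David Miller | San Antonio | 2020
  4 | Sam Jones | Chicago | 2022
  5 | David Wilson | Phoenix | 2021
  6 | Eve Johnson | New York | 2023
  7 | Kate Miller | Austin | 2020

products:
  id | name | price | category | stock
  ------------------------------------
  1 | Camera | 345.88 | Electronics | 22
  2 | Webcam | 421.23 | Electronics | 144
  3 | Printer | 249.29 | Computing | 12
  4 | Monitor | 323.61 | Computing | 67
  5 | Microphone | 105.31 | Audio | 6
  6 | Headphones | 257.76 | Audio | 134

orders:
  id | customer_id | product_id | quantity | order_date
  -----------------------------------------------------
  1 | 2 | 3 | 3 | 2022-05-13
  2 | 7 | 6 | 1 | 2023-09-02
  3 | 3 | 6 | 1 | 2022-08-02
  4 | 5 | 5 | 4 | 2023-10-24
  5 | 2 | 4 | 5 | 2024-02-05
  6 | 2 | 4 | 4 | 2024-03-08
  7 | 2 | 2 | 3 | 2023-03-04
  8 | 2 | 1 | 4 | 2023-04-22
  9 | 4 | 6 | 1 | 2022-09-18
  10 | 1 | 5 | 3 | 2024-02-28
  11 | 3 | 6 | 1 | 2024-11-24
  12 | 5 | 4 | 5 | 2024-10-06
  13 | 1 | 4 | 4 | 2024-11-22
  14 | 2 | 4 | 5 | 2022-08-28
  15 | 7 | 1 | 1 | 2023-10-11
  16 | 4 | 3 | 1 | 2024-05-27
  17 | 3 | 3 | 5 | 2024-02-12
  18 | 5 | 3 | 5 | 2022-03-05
SELECT name, stock FROM products WHERE stock < 68

Execution result:
name | stock
Camera | 22
Printer | 12
Monitor | 67
Microphone | 6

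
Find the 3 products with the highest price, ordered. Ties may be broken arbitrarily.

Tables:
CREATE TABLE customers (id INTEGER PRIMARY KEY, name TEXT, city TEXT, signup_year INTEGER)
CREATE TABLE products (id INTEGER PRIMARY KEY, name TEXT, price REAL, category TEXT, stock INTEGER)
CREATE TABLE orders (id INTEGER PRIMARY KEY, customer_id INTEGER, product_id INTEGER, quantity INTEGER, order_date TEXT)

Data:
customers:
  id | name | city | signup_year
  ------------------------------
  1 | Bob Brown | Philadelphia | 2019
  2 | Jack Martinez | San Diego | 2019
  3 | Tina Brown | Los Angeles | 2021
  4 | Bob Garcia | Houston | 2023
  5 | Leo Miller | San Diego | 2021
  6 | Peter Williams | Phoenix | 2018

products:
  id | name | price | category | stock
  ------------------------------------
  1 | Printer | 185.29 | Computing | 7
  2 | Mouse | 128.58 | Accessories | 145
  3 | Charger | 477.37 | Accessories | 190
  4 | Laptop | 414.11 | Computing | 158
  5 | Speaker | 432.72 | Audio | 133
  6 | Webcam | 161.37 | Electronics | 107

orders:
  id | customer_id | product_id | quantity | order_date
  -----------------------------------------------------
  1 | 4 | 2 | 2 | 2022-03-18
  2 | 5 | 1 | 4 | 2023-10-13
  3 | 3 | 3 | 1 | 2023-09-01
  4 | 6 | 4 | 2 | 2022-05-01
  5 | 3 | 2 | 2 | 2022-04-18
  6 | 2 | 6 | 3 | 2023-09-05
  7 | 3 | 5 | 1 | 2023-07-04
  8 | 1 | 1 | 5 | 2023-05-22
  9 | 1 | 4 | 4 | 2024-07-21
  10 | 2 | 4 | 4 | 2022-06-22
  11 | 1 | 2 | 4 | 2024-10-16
SELECT name, price FROM products ORDER BY price DESC LIMIT 3

Execution result:
name | price
Charger | 477.37
Speaker | 432.72
Laptop | 414.11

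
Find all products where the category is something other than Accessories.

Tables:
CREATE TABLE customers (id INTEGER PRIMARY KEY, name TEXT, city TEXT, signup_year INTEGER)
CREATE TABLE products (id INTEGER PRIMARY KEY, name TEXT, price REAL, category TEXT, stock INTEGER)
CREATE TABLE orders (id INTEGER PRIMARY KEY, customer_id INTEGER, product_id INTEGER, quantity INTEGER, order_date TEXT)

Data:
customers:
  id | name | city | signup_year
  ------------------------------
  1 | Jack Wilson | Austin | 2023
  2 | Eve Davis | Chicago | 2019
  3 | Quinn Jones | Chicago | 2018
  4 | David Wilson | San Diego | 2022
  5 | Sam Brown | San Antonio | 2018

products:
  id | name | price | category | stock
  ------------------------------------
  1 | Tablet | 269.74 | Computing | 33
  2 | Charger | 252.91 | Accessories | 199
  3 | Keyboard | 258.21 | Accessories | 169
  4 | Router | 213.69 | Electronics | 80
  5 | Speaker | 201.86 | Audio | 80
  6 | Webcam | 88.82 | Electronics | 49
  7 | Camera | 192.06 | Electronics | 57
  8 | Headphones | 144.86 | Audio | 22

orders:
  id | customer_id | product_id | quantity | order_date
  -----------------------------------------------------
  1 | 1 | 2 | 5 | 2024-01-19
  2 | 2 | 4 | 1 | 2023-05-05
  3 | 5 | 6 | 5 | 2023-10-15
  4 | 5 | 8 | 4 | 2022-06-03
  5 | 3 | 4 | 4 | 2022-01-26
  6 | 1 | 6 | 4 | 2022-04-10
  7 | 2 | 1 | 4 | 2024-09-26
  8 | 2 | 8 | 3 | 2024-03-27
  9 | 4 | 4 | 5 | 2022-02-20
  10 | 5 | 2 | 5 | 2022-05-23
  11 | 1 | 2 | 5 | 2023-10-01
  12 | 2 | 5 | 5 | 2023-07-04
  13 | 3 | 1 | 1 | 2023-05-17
SELECT name, category FROM products WHERE category <> 'Accessories'

Execution result:
name | category
Tablet | Computing
Router | Electronics
Speaker | Audio
Webcam | Electronics
Camera | Electronics
Headphones | Audio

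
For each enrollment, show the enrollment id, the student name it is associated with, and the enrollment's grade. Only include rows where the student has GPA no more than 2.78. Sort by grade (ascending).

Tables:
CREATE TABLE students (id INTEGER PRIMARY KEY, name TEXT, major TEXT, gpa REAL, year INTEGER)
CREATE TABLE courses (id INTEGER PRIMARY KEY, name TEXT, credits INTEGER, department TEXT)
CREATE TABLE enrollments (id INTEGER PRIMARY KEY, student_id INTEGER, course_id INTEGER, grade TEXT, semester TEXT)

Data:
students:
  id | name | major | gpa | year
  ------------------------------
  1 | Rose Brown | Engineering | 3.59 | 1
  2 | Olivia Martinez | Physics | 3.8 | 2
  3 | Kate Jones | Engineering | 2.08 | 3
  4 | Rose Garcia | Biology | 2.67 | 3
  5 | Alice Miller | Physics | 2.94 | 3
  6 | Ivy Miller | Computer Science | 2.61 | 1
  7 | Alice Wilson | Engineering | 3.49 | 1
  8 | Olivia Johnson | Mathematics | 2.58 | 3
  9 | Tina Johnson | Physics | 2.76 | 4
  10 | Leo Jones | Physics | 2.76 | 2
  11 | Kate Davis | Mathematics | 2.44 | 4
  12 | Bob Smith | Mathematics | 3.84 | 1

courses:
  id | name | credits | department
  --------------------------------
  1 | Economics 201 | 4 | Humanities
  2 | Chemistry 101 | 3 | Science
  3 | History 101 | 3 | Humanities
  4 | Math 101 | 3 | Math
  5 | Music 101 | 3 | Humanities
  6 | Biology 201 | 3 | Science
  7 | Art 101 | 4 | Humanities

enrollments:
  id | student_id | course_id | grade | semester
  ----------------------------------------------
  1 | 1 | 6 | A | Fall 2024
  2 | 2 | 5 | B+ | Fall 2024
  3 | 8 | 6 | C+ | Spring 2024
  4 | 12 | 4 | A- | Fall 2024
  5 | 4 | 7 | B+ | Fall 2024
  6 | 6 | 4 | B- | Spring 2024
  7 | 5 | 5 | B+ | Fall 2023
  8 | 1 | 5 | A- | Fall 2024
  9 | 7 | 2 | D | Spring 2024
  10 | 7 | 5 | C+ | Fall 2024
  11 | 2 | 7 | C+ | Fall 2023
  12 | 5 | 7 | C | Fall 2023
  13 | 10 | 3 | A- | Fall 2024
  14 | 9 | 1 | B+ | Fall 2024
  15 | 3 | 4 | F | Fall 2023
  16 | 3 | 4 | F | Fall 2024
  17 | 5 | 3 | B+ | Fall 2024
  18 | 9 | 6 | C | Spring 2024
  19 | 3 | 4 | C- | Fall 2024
SELECT c.id, p.name AS student, c.grade FROM enrollments c JOIN students p ON c.student_id = p.id WHERE p.gpa <= 2.78 ORDER BY c.grade ASC

Execution result:
id | student | grade
13 | Leo Jones | A-
5 | Rose Garcia | B+
14 | Tina Johnson | B+
6 | Ivy Miller | B-
18 | Tina Johnson | C
3 | Olivia Johnson | C+
19 | Kate Jones | C-
15 | Kate Jones | F
16 | Kate Jones | F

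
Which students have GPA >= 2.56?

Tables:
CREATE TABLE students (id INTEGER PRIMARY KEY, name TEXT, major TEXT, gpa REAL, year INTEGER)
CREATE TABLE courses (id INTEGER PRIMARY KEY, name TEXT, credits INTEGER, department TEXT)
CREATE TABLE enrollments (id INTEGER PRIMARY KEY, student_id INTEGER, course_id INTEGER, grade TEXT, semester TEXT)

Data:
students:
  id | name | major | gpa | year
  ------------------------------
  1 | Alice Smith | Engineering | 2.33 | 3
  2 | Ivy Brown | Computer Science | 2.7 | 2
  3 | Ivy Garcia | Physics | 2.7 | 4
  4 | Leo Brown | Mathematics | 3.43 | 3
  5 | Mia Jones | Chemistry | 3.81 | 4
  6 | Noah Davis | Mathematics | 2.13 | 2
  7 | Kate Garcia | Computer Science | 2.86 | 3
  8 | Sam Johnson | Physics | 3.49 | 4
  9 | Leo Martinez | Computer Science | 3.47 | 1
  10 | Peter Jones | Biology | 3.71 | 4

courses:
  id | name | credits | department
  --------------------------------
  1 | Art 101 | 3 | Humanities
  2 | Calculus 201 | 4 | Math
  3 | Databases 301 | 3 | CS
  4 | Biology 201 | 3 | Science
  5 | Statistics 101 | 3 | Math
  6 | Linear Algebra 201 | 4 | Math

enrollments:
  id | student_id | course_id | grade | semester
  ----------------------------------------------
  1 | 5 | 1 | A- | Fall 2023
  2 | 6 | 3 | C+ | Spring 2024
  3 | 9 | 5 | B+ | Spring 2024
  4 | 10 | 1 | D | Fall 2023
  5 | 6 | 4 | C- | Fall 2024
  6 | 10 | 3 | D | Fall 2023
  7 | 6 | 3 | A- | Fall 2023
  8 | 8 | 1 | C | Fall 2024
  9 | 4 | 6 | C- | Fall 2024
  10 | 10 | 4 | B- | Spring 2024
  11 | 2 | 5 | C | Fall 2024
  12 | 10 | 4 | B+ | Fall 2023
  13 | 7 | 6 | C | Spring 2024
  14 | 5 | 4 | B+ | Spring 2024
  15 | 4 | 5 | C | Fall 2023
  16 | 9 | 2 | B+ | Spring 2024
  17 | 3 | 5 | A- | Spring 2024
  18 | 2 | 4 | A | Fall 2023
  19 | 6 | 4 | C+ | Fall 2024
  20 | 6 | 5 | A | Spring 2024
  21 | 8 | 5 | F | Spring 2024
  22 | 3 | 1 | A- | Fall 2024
SELECT name, gpa FROM students WHERE gpa >= 2.56

Execution result:
name | gpa
Ivy Brown | 2.70
Ivy Garcia | 2.70
Leo Brown | 3.43
Mia Jones | 3.81
Kate Garcia | 2.86
Sam Johnson | 3.49
Leo Martinez | 3.47
Peter Jones | 3.71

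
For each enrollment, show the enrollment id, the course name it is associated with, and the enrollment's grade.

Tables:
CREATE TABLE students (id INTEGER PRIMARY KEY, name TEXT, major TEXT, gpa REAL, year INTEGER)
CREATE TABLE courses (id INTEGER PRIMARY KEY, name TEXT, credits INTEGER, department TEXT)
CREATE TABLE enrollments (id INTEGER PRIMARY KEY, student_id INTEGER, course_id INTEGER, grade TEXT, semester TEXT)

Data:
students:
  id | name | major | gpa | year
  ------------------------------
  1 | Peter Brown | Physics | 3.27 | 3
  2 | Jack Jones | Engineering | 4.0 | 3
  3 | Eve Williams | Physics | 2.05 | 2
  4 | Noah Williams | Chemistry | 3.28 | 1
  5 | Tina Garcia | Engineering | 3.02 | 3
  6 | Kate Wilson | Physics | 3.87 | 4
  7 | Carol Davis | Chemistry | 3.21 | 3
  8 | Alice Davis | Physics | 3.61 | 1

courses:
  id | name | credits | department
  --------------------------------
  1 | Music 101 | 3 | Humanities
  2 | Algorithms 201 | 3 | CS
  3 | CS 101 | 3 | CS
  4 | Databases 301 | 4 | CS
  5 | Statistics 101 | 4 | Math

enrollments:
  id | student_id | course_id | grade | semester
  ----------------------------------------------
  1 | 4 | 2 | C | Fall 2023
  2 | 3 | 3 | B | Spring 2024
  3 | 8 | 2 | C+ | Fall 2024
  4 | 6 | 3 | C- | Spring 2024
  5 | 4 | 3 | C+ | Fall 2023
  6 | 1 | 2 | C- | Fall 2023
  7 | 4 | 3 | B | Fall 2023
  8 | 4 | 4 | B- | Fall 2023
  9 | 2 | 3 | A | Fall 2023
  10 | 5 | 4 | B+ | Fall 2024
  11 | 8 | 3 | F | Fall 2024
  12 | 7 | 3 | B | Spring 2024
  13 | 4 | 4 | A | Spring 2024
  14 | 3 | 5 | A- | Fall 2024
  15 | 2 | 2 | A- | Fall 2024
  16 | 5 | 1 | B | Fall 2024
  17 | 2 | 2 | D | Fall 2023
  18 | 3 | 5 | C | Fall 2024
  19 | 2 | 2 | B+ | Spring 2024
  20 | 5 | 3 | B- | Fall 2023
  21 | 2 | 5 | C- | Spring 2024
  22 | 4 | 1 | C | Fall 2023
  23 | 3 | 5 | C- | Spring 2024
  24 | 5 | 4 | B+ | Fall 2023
SELECT c.id, p.name AS course, c.grade FROM enrollments c JOIN courses p ON c.course_id = p.id

Execution result:
id | course | grade
1 | Algorithms 201 | C
2 | CS 101 | B
3 | Algorithms 201 | C+
4 | CS 101 | C-
5 | CS 101 | C+
6 | Algorithms 201 | C-
7 | CS 101 | B
8 | Databases 301 | B-
9 | CS 101 | A
10 | Databases 301 | B+
11 | CS 101 | F
12 | CS 101 | B
13 | Databases 301 | A
14 | Statistics 101 | A-
15 | Algorithms 201 | A-
16 | Music 101 | B
17 | Algorithms 201 | D
18 | Statistics 101 | C
19 | Algorithms 201 | B+
20 | CS 101 | B-
21 | Statistics 101 | C-
22 | Music 101 | C
23 | Statistics 101 | C-
24 | Databases 301 | B+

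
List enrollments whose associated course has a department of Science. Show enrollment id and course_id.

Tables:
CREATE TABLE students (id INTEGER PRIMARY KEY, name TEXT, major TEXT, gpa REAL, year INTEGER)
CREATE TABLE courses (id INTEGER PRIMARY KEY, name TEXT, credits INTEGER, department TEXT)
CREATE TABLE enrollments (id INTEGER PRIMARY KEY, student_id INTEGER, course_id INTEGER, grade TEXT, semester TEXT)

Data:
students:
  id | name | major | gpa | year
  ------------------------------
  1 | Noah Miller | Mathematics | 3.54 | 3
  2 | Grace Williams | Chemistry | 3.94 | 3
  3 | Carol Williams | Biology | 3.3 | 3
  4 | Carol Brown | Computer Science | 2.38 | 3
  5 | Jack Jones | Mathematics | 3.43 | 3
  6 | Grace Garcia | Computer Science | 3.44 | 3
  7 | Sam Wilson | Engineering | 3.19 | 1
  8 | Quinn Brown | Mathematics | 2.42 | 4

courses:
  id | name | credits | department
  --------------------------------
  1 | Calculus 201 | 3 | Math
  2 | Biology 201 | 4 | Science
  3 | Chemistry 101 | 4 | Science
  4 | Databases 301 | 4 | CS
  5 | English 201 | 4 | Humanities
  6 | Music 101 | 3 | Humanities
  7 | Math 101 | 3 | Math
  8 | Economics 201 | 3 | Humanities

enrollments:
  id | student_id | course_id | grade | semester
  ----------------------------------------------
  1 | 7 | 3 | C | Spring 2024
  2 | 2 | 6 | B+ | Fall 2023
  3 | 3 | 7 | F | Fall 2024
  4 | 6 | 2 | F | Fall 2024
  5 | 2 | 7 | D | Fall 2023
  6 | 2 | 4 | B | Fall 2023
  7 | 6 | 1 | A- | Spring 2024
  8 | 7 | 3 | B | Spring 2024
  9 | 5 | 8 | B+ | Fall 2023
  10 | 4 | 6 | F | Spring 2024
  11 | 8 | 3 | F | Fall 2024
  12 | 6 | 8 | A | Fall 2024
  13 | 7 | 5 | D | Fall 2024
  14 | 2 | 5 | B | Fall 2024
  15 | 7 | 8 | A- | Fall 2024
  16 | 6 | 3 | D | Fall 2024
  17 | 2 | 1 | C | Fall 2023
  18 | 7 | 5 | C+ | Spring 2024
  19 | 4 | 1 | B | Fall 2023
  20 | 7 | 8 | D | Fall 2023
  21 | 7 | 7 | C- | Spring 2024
SELECT id, course_id FROM enrollments WHERE course_id IN (SELECT id FROM courses WHERE department = 'Science')

Execution result:
id | course_id
1 | 3
4 | 2
8 | 3
11 | 3
16 | 3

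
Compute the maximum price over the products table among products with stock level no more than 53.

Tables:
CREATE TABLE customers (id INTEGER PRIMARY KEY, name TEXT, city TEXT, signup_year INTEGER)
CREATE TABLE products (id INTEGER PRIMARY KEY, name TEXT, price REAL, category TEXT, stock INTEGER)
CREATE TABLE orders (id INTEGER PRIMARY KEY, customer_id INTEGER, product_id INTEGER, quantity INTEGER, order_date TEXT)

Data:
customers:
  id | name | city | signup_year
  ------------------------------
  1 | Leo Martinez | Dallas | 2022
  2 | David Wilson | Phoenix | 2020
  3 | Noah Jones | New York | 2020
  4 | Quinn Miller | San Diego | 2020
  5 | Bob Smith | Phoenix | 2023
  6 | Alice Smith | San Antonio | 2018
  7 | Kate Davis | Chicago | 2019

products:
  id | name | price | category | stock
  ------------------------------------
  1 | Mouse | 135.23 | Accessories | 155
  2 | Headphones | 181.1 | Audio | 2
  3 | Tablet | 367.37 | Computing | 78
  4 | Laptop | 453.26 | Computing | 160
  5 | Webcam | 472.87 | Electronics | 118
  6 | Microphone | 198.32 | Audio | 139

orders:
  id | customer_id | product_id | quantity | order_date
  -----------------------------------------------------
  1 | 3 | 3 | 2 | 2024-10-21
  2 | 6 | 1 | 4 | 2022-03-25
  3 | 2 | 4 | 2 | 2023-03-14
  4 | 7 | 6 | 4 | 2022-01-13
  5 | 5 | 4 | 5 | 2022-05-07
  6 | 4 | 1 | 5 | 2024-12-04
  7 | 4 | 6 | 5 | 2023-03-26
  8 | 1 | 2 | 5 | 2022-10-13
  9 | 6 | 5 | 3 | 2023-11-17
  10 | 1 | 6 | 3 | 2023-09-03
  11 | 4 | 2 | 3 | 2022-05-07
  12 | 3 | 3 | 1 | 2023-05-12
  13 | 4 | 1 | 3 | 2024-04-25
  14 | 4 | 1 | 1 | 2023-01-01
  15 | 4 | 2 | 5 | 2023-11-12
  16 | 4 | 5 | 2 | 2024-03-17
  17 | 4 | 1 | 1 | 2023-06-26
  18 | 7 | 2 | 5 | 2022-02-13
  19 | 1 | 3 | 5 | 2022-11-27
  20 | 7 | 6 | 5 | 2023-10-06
SELECT MAX(price) FROM products WHERE stock <= 53

Execution result:
181.10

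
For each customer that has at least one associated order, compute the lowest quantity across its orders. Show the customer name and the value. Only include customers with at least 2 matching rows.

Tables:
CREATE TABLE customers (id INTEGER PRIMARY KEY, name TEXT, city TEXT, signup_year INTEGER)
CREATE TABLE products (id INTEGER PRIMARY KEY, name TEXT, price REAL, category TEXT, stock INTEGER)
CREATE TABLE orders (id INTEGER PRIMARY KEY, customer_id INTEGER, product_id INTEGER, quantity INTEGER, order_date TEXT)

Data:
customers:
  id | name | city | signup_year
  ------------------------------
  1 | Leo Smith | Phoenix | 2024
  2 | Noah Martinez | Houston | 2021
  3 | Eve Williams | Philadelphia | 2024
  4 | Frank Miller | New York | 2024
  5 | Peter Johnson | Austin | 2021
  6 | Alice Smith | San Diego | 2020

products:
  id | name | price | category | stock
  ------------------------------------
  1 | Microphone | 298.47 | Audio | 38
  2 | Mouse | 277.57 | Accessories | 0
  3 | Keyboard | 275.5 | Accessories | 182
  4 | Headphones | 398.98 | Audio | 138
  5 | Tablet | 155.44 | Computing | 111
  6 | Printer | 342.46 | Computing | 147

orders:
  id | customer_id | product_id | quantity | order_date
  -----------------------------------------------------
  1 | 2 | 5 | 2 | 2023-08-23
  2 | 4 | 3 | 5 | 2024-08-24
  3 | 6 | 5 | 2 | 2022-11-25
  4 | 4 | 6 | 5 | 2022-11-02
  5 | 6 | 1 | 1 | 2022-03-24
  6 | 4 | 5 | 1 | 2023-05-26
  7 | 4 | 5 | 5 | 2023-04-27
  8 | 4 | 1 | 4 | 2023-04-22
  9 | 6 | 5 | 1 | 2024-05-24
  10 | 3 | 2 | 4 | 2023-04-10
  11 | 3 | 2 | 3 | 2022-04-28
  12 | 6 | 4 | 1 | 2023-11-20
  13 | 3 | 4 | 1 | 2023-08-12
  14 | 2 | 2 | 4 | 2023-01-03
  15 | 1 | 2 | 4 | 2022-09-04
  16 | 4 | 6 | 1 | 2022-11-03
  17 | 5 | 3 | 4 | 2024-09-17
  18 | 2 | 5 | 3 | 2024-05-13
SELECT p.name, MIN(c.quantity) AS min_quantity FROM orders c JOIN customers p ON c.customer_id = p.id GROUP BY p.id, p.name HAVING COUNT(*) >= 2

Execution result:
name | min_quantity
Noah Martinez | 2
Eve Williams | 1
Frank Miller | 1
Alice Smith | 1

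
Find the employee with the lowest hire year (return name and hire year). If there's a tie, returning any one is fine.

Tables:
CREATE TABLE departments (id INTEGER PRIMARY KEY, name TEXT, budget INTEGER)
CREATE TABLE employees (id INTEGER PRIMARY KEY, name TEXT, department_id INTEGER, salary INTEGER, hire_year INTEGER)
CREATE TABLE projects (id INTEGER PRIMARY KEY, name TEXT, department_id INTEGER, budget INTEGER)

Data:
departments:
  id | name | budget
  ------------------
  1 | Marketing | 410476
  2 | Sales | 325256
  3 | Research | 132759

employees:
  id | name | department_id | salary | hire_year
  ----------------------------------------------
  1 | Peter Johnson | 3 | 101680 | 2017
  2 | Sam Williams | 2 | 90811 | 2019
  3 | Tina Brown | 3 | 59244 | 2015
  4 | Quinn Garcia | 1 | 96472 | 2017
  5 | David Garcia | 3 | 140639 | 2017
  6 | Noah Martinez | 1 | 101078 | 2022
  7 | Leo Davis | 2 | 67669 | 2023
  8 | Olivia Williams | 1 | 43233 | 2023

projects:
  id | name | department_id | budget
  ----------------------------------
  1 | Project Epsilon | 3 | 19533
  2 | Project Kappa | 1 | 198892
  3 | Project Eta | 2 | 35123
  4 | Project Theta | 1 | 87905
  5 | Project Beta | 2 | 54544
SELECT name, hire_year FROM employees ORDER BY hire_year ASC LIMIT 1

Execution result:
name | hire_year
Tina Brown | 2015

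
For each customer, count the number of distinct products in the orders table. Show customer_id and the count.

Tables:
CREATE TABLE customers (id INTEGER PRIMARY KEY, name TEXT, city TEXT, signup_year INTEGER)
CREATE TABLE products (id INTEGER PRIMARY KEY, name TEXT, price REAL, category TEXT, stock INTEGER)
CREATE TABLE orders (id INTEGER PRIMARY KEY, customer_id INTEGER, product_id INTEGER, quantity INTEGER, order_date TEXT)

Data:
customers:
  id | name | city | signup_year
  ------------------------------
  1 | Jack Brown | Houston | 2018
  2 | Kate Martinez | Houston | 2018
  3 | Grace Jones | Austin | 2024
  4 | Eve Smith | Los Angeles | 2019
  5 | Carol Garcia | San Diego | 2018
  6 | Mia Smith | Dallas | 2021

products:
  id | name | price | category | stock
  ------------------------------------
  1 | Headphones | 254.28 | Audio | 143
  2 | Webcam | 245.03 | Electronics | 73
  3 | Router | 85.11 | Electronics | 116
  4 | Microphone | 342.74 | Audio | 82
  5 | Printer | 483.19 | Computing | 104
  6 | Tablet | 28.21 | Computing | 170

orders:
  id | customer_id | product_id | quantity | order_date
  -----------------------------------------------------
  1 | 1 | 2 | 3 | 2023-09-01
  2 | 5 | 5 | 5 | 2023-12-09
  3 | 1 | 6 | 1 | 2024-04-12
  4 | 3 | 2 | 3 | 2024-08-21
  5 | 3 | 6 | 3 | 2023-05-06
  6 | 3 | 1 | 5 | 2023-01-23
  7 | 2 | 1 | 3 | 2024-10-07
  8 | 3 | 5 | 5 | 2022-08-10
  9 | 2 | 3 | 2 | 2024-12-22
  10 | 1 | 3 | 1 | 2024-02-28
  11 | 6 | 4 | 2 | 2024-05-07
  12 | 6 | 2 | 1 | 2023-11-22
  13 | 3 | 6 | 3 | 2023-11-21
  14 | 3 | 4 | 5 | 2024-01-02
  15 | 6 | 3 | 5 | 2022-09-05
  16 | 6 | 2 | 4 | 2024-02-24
SELECT customer_id, COUNT(DISTINCT product_id) AS distinct_product_count FROM orders GROUP BY customer_id

Execution result:
customer_id | distinct_product_count
1 | 3
2 | 2
3 | 5
5 | 1
6 | 3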